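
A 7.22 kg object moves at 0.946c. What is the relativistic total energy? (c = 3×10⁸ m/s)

γ = 1/√(1 - 0.946²) = 3.085
mc² = 7.22 × (3×10⁸)² = 6.498×10¹⁷ J
E = γmc² = 3.085 × 6.498×10¹⁷ = 2.005×10¹⁸ J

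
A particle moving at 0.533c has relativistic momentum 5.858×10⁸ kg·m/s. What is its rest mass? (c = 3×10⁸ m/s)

γ = 1/√(1 - 0.533²) = 1.1819
v = 0.533 × 3×10⁸ = 1.599×10⁸ m/s
m = p/(γv) = 5.858×10⁸/(1.1819 × 1.599×10⁸) = 3.100 kg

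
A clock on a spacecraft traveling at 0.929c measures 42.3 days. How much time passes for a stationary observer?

Proper time Δt₀ = 42.3 days
γ = 1/√(1 - 0.929²) = 2.702
Δt = γΔt₀ = 2.702 × 42.3 = 114.3 days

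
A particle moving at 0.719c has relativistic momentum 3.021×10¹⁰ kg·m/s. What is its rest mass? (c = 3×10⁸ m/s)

γ = 1/√(1 - 0.719²) = 1.4388
v = 0.719 × 3×10⁸ = 2.157×10⁸ m/s
m = p/(γv) = 3.021×10¹⁰/(1.4388 × 2.157×10⁸) = 97.34 kg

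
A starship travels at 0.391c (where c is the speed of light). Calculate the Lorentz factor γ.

v/c = 0.391, so (v/c)² = 0.152881
1 - (v/c)² = 0.847119
γ = 1/√(0.847119) = 1.086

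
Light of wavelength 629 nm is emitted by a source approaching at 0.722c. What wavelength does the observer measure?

β = 0.722
Wavelength Doppler factor = √(0.278/1.722) = √(0.16144) = 0.4018
λ_obs = 629 × 0.4018 = 252.7 nm (blueshift)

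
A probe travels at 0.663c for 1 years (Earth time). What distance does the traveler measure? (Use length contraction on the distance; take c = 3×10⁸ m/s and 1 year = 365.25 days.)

Earth distance: d = v × t = 0.663c × 1 yr = 6.2768×10¹⁵ m
γ = 1.3358
d' = d/γ = 6.2768×10¹⁵/1.3358 = 4.699×10¹⁵ m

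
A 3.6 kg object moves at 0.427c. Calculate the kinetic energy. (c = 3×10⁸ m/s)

γ = 1/√(1 - 0.427²) = 1.1059
γ - 1 = 0.1059
KE = (γ-1)mc² = 0.1059 × 3.6 × (3×10⁸)² = 3.431×10¹⁶ J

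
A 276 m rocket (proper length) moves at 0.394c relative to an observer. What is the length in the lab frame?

Proper length L₀ = 276 m
γ = 1/√(1 - 0.394²) = 1.088
L = L₀/γ = 276/1.088 = 253.7 m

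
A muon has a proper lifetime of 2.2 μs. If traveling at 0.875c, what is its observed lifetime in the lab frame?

Proper lifetime τ₀ = 2.2 μs
γ = 1/√(1 - 0.875²) = 2.0656
τ = γτ₀ = 2.0656 × 2.2 μs = 4.544 μs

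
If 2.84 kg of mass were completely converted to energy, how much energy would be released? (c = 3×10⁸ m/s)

Using E = mc²:
c² = (3×10⁸)² = 9×10¹⁶ m²/s²
E = 2.84 × 9×10¹⁶ = 2.556×10¹⁷ J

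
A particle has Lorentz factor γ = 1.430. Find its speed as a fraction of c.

From γ = 1/√(1 - v²/c²):
1/γ² = 1/1.430² = 0.4890
v²/c² = 1 - 0.4890 = 0.5110
v/c = √(0.5110) = 0.7148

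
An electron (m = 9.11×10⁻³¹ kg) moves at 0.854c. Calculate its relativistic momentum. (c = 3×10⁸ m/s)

γ = 1/√(1 - 0.854²) = 1.922
v = 0.854 × 3×10⁸ = 2.562×10⁸ m/s
p = γmv = 1.922 × 9.11×10⁻³¹ × 2.562×10⁸ = 4.486×10⁻²² kg·m/s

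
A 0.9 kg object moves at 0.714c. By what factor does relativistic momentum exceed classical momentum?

p_rel = γmv, p_class = mv
Ratio = γ = 1/√(1 - 0.714²) = 1.428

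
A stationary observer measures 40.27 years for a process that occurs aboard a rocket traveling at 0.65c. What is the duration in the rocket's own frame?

Dilated time Δt = 40.27 years
γ = 1/√(1 - 0.65²) = 1.316
Δt₀ = Δt/γ = 40.27/1.316 = 30.60 years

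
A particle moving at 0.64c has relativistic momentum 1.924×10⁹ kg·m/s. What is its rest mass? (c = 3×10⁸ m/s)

γ = 1/√(1 - 0.64²) = 1.3014
v = 0.64 × 3×10⁸ = 1.920×10⁸ m/s
m = p/(γv) = 1.924×10⁹/(1.3014 × 1.920×10⁸) = 7.700 kg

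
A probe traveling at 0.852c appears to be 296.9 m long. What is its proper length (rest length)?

Contracted length L = 296.9 m
γ = 1/√(1 - 0.852²) = 1.910
L₀ = γL = 1.910 × 296.9 = 567.1 m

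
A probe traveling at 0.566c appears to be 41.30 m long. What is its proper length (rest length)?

Contracted length L = 41.30 m
γ = 1/√(1 - 0.566²) = 1.213
L₀ = γL = 1.213 × 41.30 = 50.10 m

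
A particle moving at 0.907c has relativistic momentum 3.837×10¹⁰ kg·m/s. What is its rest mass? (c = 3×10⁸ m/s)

γ = 1/√(1 - 0.907²) = 2.37456
v = 0.907 × 3×10⁸ = 2.721×10⁸ m/s
m = p/(γv) = 3.837×10¹⁰/(2.37456 × 2.721×10⁸) = 59.39 kg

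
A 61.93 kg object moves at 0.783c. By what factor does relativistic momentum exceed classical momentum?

p_rel = γmv, p_class = mv
Ratio = γ = 1/√(1 - 0.783²) = 1.608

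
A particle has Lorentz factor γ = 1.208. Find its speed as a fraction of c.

From γ = 1/√(1 - v²/c²):
1/γ² = 1/1.208² = 0.6853
v²/c² = 1 - 0.6853 = 0.3147
v/c = √(0.3147) = 0.5610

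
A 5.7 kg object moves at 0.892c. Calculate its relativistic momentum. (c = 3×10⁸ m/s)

γ = 1/√(1 - 0.892²) = 2.212
v = 0.892 × 3×10⁸ = 2.676×10⁸ m/s
p = γmv = 2.212 × 5.7 × 2.676×10⁸ = 3.374×10⁹ kg·m/s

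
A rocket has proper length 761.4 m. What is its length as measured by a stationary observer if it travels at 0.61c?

Proper length L₀ = 761.4 m
γ = 1/√(1 - 0.61²) = 1.262
L = L₀/γ = 761.4/1.262 = 603.3 m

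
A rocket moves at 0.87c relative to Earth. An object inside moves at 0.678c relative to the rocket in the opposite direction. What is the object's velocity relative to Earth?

Object's velocity in rocket frame is u' = -0.678c
u = (u' + v)/(1 + u'v/c²) = (v - 0.678)/(1 - 0.678·v/c²)
Numerator: 0.87 - 0.678 = 0.192
Denominator: 1 - 0.58986 = 0.41014
u = 0.192/0.41014 = 0.4681c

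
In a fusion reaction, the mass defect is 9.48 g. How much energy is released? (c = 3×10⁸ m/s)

Convert mass defect: Δm = 9.48 g = 0.00948 kg
E = Δm·c² = 0.00948 × (3×10⁸)²
= 0.00948 × 9×10¹⁶ = 8.532×10¹⁴ J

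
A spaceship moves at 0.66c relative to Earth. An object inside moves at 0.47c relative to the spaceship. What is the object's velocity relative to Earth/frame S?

u = (u' + v)/(1 + u'v/c²)
Numerator: 0.47 + 0.66 = 1.13
Denominator: 1 + 0.3102 = 1.3102
u = 1.13/1.3102 = 0.8625c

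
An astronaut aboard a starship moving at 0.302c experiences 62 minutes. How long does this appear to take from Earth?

Proper time Δt₀ = 62 minutes
γ = 1/√(1 - 0.302²) = 1.049
Δt = γΔt₀ = 1.049 × 62 = 65.04 minutes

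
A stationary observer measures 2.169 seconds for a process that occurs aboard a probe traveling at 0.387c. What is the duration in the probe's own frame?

Dilated time Δt = 2.169 seconds
γ = 1/√(1 - 0.387²) = 1.0845
Δt₀ = Δt/γ = 2.169/1.0845 = 2.000 seconds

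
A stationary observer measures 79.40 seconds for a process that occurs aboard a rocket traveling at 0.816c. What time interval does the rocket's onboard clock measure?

Dilated time Δt = 79.40 seconds
γ = 1/√(1 - 0.816²) = 1.730
Δt₀ = Δt/γ = 79.40/1.730 = 45.90 seconds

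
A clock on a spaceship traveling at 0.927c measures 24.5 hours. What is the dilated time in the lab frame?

Proper time Δt₀ = 24.5 hours
γ = 1/√(1 - 0.927²) = 2.666
Δt = γΔt₀ = 2.666 × 24.5 = 65.32 hours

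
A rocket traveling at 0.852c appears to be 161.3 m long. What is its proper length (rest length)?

Contracted length L = 161.3 m
γ = 1/√(1 - 0.852²) = 1.910
L₀ = γL = 1.910 × 161.3 = 308.1 m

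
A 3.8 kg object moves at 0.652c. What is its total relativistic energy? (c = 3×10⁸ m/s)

γ = 1/√(1 - 0.652²) = 1.319
mc² = 3.8 × (3×10⁸)² = 3.420×10¹⁷ J
E = γmc² = 1.319 × 3.420×10¹⁷ = 4.511×10¹⁷ J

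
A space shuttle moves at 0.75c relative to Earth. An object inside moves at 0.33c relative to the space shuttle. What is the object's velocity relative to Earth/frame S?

u = (u' + v)/(1 + u'v/c²)
Numerator: 0.33 + 0.75 = 1.08
Denominator: 1 + 0.2475 = 1.2475
u = 1.08/1.2475 = 0.8657c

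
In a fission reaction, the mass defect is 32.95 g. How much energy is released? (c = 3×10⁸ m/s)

Convert mass defect: Δm = 32.95 g = 0.03295 kg
E = Δm·c² = 0.03295 × (3×10⁸)²
= 0.03295 × 9×10¹⁶ = 2.966×10¹⁵ J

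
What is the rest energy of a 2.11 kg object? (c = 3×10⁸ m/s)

c² = (3×10⁸)² = 9.000×10¹⁶ m²/s²
E₀ = mc² = 2.11 × 9.000×10¹⁶ = 1.899×10¹⁷ J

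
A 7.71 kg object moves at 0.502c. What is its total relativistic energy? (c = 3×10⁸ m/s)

γ = 1/√(1 - 0.502²) = 1.1562
mc² = 7.71 × (3×10⁸)² = 6.939×10¹⁷ J
E = γmc² = 1.1562 × 6.939×10¹⁷ = 8.023×10¹⁷ J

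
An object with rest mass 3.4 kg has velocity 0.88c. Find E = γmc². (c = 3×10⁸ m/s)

γ = 1/√(1 - 0.88²) = 2.10538
mc² = 3.4 × (3×10⁸)² = 3.060×10¹⁷ J
E = γmc² = 2.10538 × 3.060×10¹⁷ = 6.442×10¹⁷ J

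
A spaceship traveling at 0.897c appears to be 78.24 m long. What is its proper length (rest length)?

Contracted length L = 78.24 m
γ = 1/√(1 - 0.897²) = 2.262
L₀ = γL = 2.262 × 78.24 = 177.0 m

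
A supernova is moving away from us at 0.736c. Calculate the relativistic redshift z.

β = 0.736
(1+β)/(1-β) = 1.736/0.264 = 6.576
√(6.576) = 2.564
z = 2.564 - 1 = 1.564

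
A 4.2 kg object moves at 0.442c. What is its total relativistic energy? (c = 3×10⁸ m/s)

γ = 1/√(1 - 0.442²) = 1.1148
mc² = 4.2 × (3×10⁸)² = 3.780×10¹⁷ J
E = γmc² = 1.1148 × 3.780×10¹⁷ = 4.214×10¹⁷ J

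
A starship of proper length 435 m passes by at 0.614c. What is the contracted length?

Proper length L₀ = 435 m
γ = 1/√(1 - 0.614²) = 1.267
L = L₀/γ = 435/1.267 = 343.3 m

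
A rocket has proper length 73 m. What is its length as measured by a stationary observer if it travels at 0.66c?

Proper length L₀ = 73 m
γ = 1/√(1 - 0.66²) = 1.3311
L = L₀/γ = 73/1.3311 = 54.84 m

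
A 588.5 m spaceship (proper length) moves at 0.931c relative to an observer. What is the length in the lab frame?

Proper length L₀ = 588.5 m
γ = 1/√(1 - 0.931²) = 2.740
L = L₀/γ = 588.5/2.740 = 214.8 m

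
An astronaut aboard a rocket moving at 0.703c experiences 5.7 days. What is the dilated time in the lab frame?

Proper time Δt₀ = 5.7 days
γ = 1/√(1 - 0.703²) = 1.4061
Δt = γΔt₀ = 1.4061 × 5.7 = 8.015 days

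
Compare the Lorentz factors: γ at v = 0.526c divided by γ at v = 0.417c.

γ₁ = 1/√(1 - 0.526²) = 1.176
γ₂ = 1/√(1 - 0.417²) = 1.100
γ₁/γ₂ = 1.176/1.100 = 1.069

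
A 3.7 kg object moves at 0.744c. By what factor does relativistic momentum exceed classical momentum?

p_rel = γmv, p_class = mv
Ratio = γ = 1/√(1 - 0.744²) = 1.497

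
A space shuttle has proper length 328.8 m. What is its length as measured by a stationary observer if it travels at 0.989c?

Proper length L₀ = 328.8 m
γ = 1/√(1 - 0.989²) = 6.761
L = L₀/γ = 328.8/6.761 = 48.63 m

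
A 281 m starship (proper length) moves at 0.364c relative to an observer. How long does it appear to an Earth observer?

Proper length L₀ = 281 m
γ = 1/√(1 - 0.364²) = 1.0737
L = L₀/γ = 281/1.0737 = 261.7 m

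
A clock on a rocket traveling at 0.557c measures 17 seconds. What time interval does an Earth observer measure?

Proper time Δt₀ = 17 seconds
γ = 1/√(1 - 0.557²) = 1.204
Δt = γΔt₀ = 1.204 × 17 = 20.47 seconds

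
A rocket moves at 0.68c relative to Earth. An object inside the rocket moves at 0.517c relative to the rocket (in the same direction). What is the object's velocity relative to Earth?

u = (u' + v)/(1 + u'v/c²)
Numerator: 0.517 + 0.68 = 1.197
Denominator: 1 + 0.35156 = 1.35156
u = 1.197/1.35156 = 0.8856c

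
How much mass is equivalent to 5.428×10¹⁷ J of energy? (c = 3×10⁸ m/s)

From E = mc², we get m = E/c²
c² = (3×10⁸)² = 9×10¹⁶ m²/s²
m = 5.428×10¹⁷ / 9×10¹⁶ = 6.031 kg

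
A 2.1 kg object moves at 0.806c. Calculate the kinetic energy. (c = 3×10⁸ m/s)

γ = 1/√(1 - 0.806²) = 1.6894
γ - 1 = 0.6894
KE = (γ-1)mc² = 0.6894 × 2.1 × (3×10⁸)² = 1.303×10¹⁷ J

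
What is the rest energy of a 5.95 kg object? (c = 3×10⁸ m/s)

c² = (3×10⁸)² = 9.000×10¹⁶ m²/s²
E₀ = mc² = 5.95 × 9.000×10¹⁶ = 5.355×10¹⁷ J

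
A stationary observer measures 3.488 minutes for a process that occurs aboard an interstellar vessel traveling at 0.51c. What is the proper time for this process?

Dilated time Δt = 3.488 minutes
γ = 1/√(1 - 0.51²) = 1.1626
Δt₀ = Δt/γ = 3.488/1.1626 = 3.000 minutes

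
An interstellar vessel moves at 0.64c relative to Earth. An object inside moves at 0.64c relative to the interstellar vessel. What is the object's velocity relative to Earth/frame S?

u = (u' + v)/(1 + u'v/c²)
Numerator: 0.64 + 0.64 = 1.28
Denominator: 1 + 0.4096 = 1.4096
u = 1.28/1.4096 = 0.9081c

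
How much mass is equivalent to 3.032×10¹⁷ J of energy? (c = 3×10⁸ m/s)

From E = mc², we get m = E/c²
c² = (3×10⁸)² = 9×10¹⁶ m²/s²
m = 3.032×10¹⁷ / 9×10¹⁶ = 3.369 kg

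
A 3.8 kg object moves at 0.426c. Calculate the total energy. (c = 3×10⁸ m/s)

γ = 1/√(1 - 0.426²) = 1.1053
mc² = 3.8 × (3×10⁸)² = 3.420×10¹⁷ J
E = γmc² = 1.1053 × 3.420×10¹⁷ = 3.780×10¹⁷ J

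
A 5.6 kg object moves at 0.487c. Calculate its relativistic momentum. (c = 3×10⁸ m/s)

γ = 1/√(1 - 0.487²) = 1.145
v = 0.487 × 3×10⁸ = 1.461×10⁸ m/s
p = γmv = 1.145 × 5.6 × 1.461×10⁸ = 9.368×10⁸ kg·m/s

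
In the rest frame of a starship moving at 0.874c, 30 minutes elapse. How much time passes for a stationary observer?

Proper time Δt₀ = 30 minutes
γ = 1/√(1 - 0.874²) = 2.058
Δt = γΔt₀ = 2.058 × 30 = 61.74 minutes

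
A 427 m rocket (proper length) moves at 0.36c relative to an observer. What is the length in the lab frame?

Proper length L₀ = 427 m
γ = 1/√(1 - 0.36²) = 1.0719
L = L₀/γ = 427/1.0719 = 398.4 m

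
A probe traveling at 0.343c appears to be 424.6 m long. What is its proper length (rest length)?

Contracted length L = 424.6 m
γ = 1/√(1 - 0.343²) = 1.0646
L₀ = γL = 1.0646 × 424.6 = 452.0 m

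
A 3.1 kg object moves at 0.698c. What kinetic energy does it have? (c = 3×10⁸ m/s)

γ = 1/√(1 - 0.698²) = 1.3965
γ - 1 = 0.3965
KE = (γ-1)mc² = 0.3965 × 3.1 × (3×10⁸)² = 1.106×10¹⁷ J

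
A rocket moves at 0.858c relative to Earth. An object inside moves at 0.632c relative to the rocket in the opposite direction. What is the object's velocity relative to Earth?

Object's velocity in rocket frame is u' = -0.632c
u = (u' + v)/(1 + u'v/c²) = (v - 0.632)/(1 - 0.632·v/c²)
Numerator: 0.858 - 0.632 = 0.226
Denominator: 1 - 0.542256 = 0.457744
u = 0.226/0.457744 = 0.4937c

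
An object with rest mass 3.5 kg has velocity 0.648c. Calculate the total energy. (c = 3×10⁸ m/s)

γ = 1/√(1 - 0.648²) = 1.313
mc² = 3.5 × (3×10⁸)² = 3.150×10¹⁷ J
E = γmc² = 1.313 × 3.150×10¹⁷ = 4.136×10¹⁷ J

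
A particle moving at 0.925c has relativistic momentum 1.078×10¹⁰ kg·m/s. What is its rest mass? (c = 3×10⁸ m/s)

γ = 1/√(1 - 0.925²) = 2.632
v = 0.925 × 3×10⁸ = 2.775×10⁸ m/s
m = p/(γv) = 1.078×10¹⁰/(2.632 × 2.775×10⁸) = 14.76 kg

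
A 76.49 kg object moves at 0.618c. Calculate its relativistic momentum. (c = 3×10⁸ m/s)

γ = 1/√(1 - 0.618²) = 1.272
v = 0.618 × 3×10⁸ = 1.854×10⁸ m/s
p = γmv = 1.272 × 76.49 × 1.854×10⁸ = 1.804×10¹⁰ kg·m/s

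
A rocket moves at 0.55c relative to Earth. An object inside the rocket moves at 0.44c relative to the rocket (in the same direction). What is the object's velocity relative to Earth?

u = (u' + v)/(1 + u'v/c²)
Numerator: 0.44 + 0.55 = 0.99
Denominator: 1 + 0.242 = 1.242
u = 0.99/1.242 = 0.7971c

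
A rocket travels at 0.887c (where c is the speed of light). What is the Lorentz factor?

v/c = 0.887, so (v/c)² = 0.786769
1 - (v/c)² = 0.213231
γ = 1/√(0.213231) = 2.166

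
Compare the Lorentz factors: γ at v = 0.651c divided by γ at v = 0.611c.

γ₁ = 1/√(1 - 0.651²) = 1.317
γ₂ = 1/√(1 - 0.611²) = 1.263
γ₁/γ₂ = 1.317/1.263 = 1.043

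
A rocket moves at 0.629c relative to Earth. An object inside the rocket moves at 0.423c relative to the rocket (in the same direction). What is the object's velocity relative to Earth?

u = (u' + v)/(1 + u'v/c²)
Numerator: 0.423 + 0.629 = 1.052
Denominator: 1 + 0.266067 = 1.266067
u = 1.052/1.266067 = 0.8309c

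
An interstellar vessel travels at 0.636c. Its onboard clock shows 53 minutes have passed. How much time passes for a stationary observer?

Proper time Δt₀ = 53 minutes
γ = 1/√(1 - 0.636²) = 1.2959
Δt = γΔt₀ = 1.2959 × 53 = 68.68 minutes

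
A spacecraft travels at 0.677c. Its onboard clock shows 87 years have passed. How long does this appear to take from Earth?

Proper time Δt₀ = 87 years
γ = 1/√(1 - 0.677²) = 1.359
Δt = γΔt₀ = 1.359 × 87 = 118.2 years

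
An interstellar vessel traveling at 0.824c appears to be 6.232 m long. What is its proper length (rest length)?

Contracted length L = 6.232 m
γ = 1/√(1 - 0.824²) = 1.765
L₀ = γL = 1.765 × 6.232 = 11.00 m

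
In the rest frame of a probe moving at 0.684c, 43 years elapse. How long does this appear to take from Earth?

Proper time Δt₀ = 43 years
γ = 1/√(1 - 0.684²) = 1.371
Δt = γΔt₀ = 1.371 × 43 = 58.95 years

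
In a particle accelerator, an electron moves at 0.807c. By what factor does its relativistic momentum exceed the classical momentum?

p_rel = γmv, p_class = mv
Ratio = γ = 1/√(1 - 0.807²)
= 1/√(0.348751) = 1.693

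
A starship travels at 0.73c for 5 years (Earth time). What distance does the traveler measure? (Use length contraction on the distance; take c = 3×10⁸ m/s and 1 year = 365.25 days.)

Earth distance: d = v × t = 0.73c × 5 yr = 3.456×10¹⁶ m
γ = 1.463
d' = d/γ = 3.456×10¹⁶/1.463 = 2.362×10¹⁶ m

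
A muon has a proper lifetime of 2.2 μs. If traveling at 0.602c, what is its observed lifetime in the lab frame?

Proper lifetime τ₀ = 2.2 μs
γ = 1/√(1 - 0.602²) = 1.2524
τ = γτ₀ = 1.2524 × 2.2 μs = 2.755 μs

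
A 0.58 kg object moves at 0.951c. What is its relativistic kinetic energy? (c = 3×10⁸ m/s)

γ = 1/√(1 - 0.951²) = 3.234
γ - 1 = 2.234
KE = (γ-1)mc² = 2.234 × 0.58 × (3×10⁸)² = 1.166×10¹⁷ J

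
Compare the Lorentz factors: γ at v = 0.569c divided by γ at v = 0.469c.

γ₁ = 1/√(1 - 0.569²) = 1.216
γ₂ = 1/√(1 - 0.469²) = 1.132
γ₁/γ₂ = 1.216/1.132 = 1.074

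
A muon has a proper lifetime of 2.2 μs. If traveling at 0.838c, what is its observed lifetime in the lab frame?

Proper lifetime τ₀ = 2.2 μs
γ = 1/√(1 - 0.838²) = 1.8326
τ = γτ₀ = 1.8326 × 2.2 μs = 4.032 μs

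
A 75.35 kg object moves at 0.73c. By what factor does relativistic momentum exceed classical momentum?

p_rel = γmv, p_class = mv
Ratio = γ = 1/√(1 - 0.73²) = 1.463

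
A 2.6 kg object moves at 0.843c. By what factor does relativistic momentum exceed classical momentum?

p_rel = γmv, p_class = mv
Ratio = γ = 1/√(1 - 0.843²) = 1.859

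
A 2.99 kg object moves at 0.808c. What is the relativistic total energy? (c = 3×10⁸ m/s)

γ = 1/√(1 - 0.808²) = 1.697
mc² = 2.99 × (3×10⁸)² = 2.691×10¹⁷ J
E = γmc² = 1.697 × 2.691×10¹⁷ = 4.567×10¹⁷ J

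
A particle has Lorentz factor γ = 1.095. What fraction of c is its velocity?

From γ = 1/√(1 - v²/c²):
1/γ² = 1/1.095² = 0.8340
v²/c² = 1 - 0.8340 = 0.1660
v/c = √(0.1660) = 0.4074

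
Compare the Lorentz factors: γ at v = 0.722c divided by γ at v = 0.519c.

γ₁ = 1/√(1 - 0.722²) = 1.445
γ₂ = 1/√(1 - 0.519²) = 1.170
γ₁/γ₂ = 1.445/1.170 = 1.235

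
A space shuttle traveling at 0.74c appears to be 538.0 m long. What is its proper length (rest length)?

Contracted length L = 538.0 m
γ = 1/√(1 - 0.74²) = 1.4868
L₀ = γL = 1.4868 × 538.0 = 799.9 m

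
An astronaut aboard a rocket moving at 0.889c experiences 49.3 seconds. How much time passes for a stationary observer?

Proper time Δt₀ = 49.3 seconds
γ = 1/√(1 - 0.889²) = 2.184
Δt = γΔt₀ = 2.184 × 49.3 = 107.7 seconds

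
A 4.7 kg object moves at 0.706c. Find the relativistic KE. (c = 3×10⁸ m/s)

γ = 1/√(1 - 0.706²) = 1.412
γ - 1 = 0.4120
KE = (γ-1)mc² = 0.4120 × 4.7 × (3×10⁸)² = 1.743×10¹⁷ J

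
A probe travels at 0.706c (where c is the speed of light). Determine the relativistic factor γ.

v/c = 0.706, so (v/c)² = 0.498436
1 - (v/c)² = 0.501564
γ = 1/√(0.501564) = 1.412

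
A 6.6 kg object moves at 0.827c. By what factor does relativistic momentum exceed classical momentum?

p_rel = γmv, p_class = mv
Ratio = γ = 1/√(1 - 0.827²) = 1.779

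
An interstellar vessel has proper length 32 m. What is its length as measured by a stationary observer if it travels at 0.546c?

Proper length L₀ = 32 m
γ = 1/√(1 - 0.546²) = 1.1936
L = L₀/γ = 32/1.1936 = 26.81 m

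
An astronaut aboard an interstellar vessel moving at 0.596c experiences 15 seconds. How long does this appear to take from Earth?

Proper time Δt₀ = 15 seconds
γ = 1/√(1 - 0.596²) = 1.245
Δt = γΔt₀ = 1.245 × 15 = 18.68 seconds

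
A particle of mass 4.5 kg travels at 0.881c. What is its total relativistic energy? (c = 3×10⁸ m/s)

γ = 1/√(1 - 0.881²) = 2.1136
mc² = 4.5 × (3×10⁸)² = 4.050×10¹⁷ J
E = γmc² = 2.1136 × 4.050×10¹⁷ = 8.560×10¹⁷ J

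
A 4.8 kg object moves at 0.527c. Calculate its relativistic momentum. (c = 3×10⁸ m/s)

γ = 1/√(1 - 0.527²) = 1.17666
v = 0.527 × 3×10⁸ = 1.581×10⁸ m/s
p = γmv = 1.17666 × 4.8 × 1.581×10⁸ = 8.929×10⁸ kg·m/s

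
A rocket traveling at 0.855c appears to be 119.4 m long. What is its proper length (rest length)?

Contracted length L = 119.4 m
γ = 1/√(1 - 0.855²) = 1.928
L₀ = γL = 1.928 × 119.4 = 230.2 m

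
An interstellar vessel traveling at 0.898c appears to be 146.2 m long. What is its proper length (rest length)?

Contracted length L = 146.2 m
γ = 1/√(1 - 0.898²) = 2.273
L₀ = γL = 2.273 × 146.2 = 332.3 m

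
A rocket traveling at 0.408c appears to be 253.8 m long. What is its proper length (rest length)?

Contracted length L = 253.8 m
γ = 1/√(1 - 0.408²) = 1.0953
L₀ = γL = 1.0953 × 253.8 = 278.0 m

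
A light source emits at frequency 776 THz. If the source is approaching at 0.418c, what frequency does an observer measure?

β = v/c = 0.418
(1+β)/(1-β) = 1.418/0.582 = 2.436
Doppler factor = √(2.436) = 1.561
f_obs = 776 × 1.561 = 1211 THz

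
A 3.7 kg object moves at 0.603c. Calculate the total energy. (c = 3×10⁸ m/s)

γ = 1/√(1 - 0.603²) = 1.2535
mc² = 3.7 × (3×10⁸)² = 3.330×10¹⁷ J
E = γmc² = 1.2535 × 3.330×10¹⁷ = 4.174×10¹⁷ J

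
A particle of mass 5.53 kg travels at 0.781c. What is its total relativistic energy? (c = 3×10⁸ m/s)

γ = 1/√(1 - 0.781²) = 1.6012
mc² = 5.53 × (3×10⁸)² = 4.977×10¹⁷ J
E = γmc² = 1.6012 × 4.977×10¹⁷ = 7.969×10¹⁷ J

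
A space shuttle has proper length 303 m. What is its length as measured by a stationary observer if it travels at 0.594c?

Proper length L₀ = 303 m
γ = 1/√(1 - 0.594²) = 1.243
L = L₀/γ = 303/1.243 = 243.8 m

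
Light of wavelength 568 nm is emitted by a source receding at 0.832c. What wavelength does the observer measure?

β = 0.832
Wavelength Doppler factor = √(1.832/0.168) = √(10.90) = 3.302
λ_obs = 568 × 3.302 = 1876 nm (redshift)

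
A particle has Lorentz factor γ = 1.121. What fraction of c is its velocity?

From γ = 1/√(1 - v²/c²):
1/γ² = 1/1.121² = 0.7958
v²/c² = 1 - 0.7958 = 0.2042
v/c = √(0.2042) = 0.4519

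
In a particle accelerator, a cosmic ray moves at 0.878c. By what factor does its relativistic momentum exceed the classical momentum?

p_rel = γmv, p_class = mv
Ratio = γ = 1/√(1 - 0.878²)
= 1/√(0.229116) = 2.089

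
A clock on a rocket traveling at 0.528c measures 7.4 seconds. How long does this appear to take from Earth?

Proper time Δt₀ = 7.4 seconds
γ = 1/√(1 - 0.528²) = 1.1775
Δt = γΔt₀ = 1.1775 × 7.4 = 8.714 seconds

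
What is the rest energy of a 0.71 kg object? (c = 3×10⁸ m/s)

c² = (3×10⁸)² = 9.000×10¹⁶ m²/s²
E₀ = mc² = 0.71 × 9.000×10¹⁶ = 6.390×10¹⁶ J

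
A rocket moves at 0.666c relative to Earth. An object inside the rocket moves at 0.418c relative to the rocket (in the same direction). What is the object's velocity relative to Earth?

u = (u' + v)/(1 + u'v/c²)
Numerator: 0.418 + 0.666 = 1.084
Denominator: 1 + 0.278388 = 1.278388
u = 1.084/1.278388 = 0.8479c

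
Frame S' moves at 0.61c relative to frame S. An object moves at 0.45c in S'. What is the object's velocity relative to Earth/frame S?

u = (u' + v)/(1 + u'v/c²)
Numerator: 0.45 + 0.61 = 1.06
Denominator: 1 + 0.2745 = 1.2745
u = 1.06/1.2745 = 0.8317c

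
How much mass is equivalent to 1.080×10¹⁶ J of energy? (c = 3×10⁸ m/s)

From E = mc², we get m = E/c²
c² = (3×10⁸)² = 9×10¹⁶ m²/s²
m = 1.080×10¹⁶ / 9×10¹⁶ = 0.1200 kg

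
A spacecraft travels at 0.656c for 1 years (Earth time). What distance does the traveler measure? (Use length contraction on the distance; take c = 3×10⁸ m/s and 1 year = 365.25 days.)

Earth distance: d = v × t = 0.656c × 1 yr = 6.21054×10¹⁵ m
γ = 1.32492
d' = d/γ = 6.21054×10¹⁵/1.32492 = 4.687×10¹⁵ m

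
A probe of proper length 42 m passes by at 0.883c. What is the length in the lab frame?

Proper length L₀ = 42 m
γ = 1/√(1 - 0.883²) = 2.131
L = L₀/γ = 42/2.131 = 19.71 m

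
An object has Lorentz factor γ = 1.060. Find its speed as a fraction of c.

From γ = 1/√(1 - v²/c²):
1/γ² = 1/1.060² = 0.8900
v²/c² = 1 - 0.8900 = 0.1100
v/c = √(0.1100) = 0.3317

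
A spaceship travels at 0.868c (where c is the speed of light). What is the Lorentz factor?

v/c = 0.868, so (v/c)² = 0.753424
1 - (v/c)² = 0.246576
γ = 1/√(0.246576) = 2.014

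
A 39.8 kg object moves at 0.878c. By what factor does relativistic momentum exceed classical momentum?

p_rel = γmv, p_class = mv
Ratio = γ = 1/√(1 - 0.878²) = 2.089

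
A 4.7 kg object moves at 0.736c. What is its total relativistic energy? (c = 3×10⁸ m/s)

γ = 1/√(1 - 0.736²) = 1.477
mc² = 4.7 × (3×10⁸)² = 4.230×10¹⁷ J
E = γmc² = 1.477 × 4.230×10¹⁷ = 6.248×10¹⁷ J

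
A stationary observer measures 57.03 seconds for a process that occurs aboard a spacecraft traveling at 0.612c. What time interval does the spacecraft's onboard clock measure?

Dilated time Δt = 57.03 seconds
γ = 1/√(1 - 0.612²) = 1.2644
Δt₀ = Δt/γ = 57.03/1.2644 = 45.10 seconds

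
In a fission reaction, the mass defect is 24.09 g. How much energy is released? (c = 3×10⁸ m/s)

Convert mass defect: Δm = 24.09 g = 0.02409 kg
E = Δm·c² = 0.02409 × (3×10⁸)²
= 0.02409 × 9×10¹⁶ = 2.168×10¹⁵ J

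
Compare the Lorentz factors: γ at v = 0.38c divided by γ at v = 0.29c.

γ₁ = 1/√(1 - 0.38²) = 1.0811
γ₂ = 1/√(1 - 0.29²) = 1.0449
γ₁/γ₂ = 1.0811/1.0449 = 1.035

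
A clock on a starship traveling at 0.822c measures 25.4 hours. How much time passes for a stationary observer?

Proper time Δt₀ = 25.4 hours
γ = 1/√(1 - 0.822²) = 1.756
Δt = γΔt₀ = 1.756 × 25.4 = 44.60 hours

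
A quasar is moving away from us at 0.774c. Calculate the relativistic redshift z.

β = 0.774
(1+β)/(1-β) = 1.774/0.226 = 7.850
√(7.850) = 2.802
z = 2.802 - 1 = 1.802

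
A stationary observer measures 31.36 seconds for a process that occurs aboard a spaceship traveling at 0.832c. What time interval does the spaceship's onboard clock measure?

Dilated time Δt = 31.36 seconds
γ = 1/√(1 - 0.832²) = 1.8025
Δt₀ = Δt/γ = 31.36/1.8025 = 17.40 seconds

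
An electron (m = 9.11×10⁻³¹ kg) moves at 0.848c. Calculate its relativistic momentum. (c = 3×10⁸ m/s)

γ = 1/√(1 - 0.848²) = 1.887
v = 0.848 × 3×10⁸ = 2.544×10⁸ m/s
p = γmv = 1.887 × 9.11×10⁻³¹ × 2.544×10⁸ = 4.373×10⁻²² kg·m/s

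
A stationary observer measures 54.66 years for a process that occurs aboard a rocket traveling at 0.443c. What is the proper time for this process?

Dilated time Δt = 54.66 years
γ = 1/√(1 - 0.443²) = 1.1154
Δt₀ = Δt/γ = 54.66/1.1154 = 49.00 years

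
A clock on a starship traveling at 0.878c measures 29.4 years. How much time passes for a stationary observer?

Proper time Δt₀ = 29.4 years
γ = 1/√(1 - 0.878²) = 2.089
Δt = γΔt₀ = 2.089 × 29.4 = 61.42 years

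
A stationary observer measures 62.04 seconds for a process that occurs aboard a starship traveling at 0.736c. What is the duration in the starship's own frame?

Dilated time Δt = 62.04 seconds
γ = 1/√(1 - 0.736²) = 1.477
Δt₀ = Δt/γ = 62.04/1.477 = 42.00 seconds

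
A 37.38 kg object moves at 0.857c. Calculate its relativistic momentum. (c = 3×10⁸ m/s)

γ = 1/√(1 - 0.857²) = 1.941
v = 0.857 × 3×10⁸ = 2.571×10⁸ m/s
p = γmv = 1.941 × 37.38 × 2.571×10⁸ = 1.865×10¹⁰ kg·m/s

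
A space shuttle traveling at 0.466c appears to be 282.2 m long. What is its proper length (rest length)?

Contracted length L = 282.2 m
γ = 1/√(1 - 0.466²) = 1.130
L₀ = γL = 1.130 × 282.2 = 318.9 m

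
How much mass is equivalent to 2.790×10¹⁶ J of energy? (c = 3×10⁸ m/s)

From E = mc², we get m = E/c²
c² = (3×10⁸)² = 9×10¹⁶ m²/s²
m = 2.790×10¹⁶ / 9×10¹⁶ = 0.3100 kg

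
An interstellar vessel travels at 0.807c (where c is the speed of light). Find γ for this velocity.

v/c = 0.807, so (v/c)² = 0.651249
1 - (v/c)² = 0.348751
γ = 1/√(0.348751) = 1.693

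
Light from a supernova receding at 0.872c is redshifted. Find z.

β = 0.872
(1+β)/(1-β) = 1.872/0.128 = 14.625
√(14.625) = 3.824
z = 3.824 - 1 = 2.824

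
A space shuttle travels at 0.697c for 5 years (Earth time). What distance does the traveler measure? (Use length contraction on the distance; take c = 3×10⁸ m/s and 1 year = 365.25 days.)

Earth distance: d = v × t = 0.697c × 5 yr = 3.2993×10¹⁶ m
γ = 1.3946
d' = d/γ = 3.2993×10¹⁶/1.3946 = 2.366×10¹⁶ m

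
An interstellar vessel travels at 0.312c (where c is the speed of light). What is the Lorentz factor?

v/c = 0.312, so (v/c)² = 0.097344
1 - (v/c)² = 0.902656
γ = 1/√(0.902656) = 1.053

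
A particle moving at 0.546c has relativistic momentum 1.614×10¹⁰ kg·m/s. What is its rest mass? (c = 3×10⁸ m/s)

γ = 1/√(1 - 0.546²) = 1.1936
v = 0.546 × 3×10⁸ = 1.638×10⁸ m/s
m = p/(γv) = 1.614×10¹⁰/(1.1936 × 1.638×10⁸) = 82.55 kg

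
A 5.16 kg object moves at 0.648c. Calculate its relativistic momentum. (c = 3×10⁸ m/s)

γ = 1/√(1 - 0.648²) = 1.313
v = 0.648 × 3×10⁸ = 1.944×10⁸ m/s
p = γmv = 1.313 × 5.16 × 1.944×10⁸ = 1.317×10⁹ kg·m/s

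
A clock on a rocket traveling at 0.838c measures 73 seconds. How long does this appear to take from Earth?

Proper time Δt₀ = 73 seconds
γ = 1/√(1 - 0.838²) = 1.833
Δt = γΔt₀ = 1.833 × 73 = 133.8 seconds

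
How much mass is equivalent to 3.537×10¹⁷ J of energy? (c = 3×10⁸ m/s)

From E = mc², we get m = E/c²
c² = (3×10⁸)² = 9×10¹⁶ m²/s²
m = 3.537×10¹⁷ / 9×10¹⁶ = 3.930 kg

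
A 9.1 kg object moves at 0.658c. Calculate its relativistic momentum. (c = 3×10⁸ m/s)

γ = 1/√(1 - 0.658²) = 1.328
v = 0.658 × 3×10⁸ = 1.974×10⁸ m/s
p = γmv = 1.328 × 9.1 × 1.974×10⁸ = 2.386×10⁹ kg·m/s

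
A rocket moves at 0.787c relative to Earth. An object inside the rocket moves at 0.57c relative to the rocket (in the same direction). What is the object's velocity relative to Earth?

u = (u' + v)/(1 + u'v/c²)
Numerator: 0.57 + 0.787 = 1.357
Denominator: 1 + 0.44859 = 1.44859
u = 1.357/1.44859 = 0.9368c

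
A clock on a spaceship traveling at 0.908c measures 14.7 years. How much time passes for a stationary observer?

Proper time Δt₀ = 14.7 years
γ = 1/√(1 - 0.908²) = 2.387
Δt = γΔt₀ = 2.387 × 14.7 = 35.09 years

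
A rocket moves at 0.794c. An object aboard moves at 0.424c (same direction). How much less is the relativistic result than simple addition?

Classical: u' + v = 0.424 + 0.794 = 1.218c
Relativistic: u = (0.424 + 0.794)/(1 + 0.336656) = 1.218/1.336656 = 0.9112c
Difference: 1.218 - 0.9112 = 0.3068c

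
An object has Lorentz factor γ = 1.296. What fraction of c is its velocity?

From γ = 1/√(1 - v²/c²):
1/γ² = 1/1.296² = 0.5954
v²/c² = 1 - 0.5954 = 0.4046
v/c = √(0.4046) = 0.6361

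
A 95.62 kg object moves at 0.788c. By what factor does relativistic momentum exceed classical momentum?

p_rel = γmv, p_class = mv
Ratio = γ = 1/√(1 - 0.788²) = 1.624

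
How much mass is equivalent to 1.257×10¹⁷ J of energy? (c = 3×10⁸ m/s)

From E = mc², we get m = E/c²
c² = (3×10⁸)² = 9×10¹⁶ m²/s²
m = 1.257×10¹⁷ / 9×10¹⁶ = 1.397 kg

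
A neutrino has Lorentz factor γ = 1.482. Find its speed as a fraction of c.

From γ = 1/√(1 - v²/c²):
1/γ² = 1/1.482² = 0.4553
v²/c² = 1 - 0.4553 = 0.5447
v/c = √(0.5447) = 0.7380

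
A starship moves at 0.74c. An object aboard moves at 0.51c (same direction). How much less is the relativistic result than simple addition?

Classical: u' + v = 0.51 + 0.74 = 1.25c
Relativistic: u = (0.51 + 0.74)/(1 + 0.3774) = 1.25/1.3774 = 0.9075c
Difference: 1.25 - 0.9075 = 0.3425c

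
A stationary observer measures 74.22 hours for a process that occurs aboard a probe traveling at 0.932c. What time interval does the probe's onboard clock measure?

Dilated time Δt = 74.22 hours
γ = 1/√(1 - 0.932²) = 2.759
Δt₀ = Δt/γ = 74.22/2.759 = 26.90 hours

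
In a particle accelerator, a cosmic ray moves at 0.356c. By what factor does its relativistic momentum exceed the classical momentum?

p_rel = γmv, p_class = mv
Ratio = γ = 1/√(1 - 0.356²)
= 1/√(0.873264) = 1.070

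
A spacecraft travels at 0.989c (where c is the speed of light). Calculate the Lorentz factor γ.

v/c = 0.989, so (v/c)² = 0.978121
1 - (v/c)² = 0.021879
γ = 1/√(0.021879) = 6.761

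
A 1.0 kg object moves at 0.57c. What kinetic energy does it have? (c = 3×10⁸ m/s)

γ = 1/√(1 - 0.57²) = 1.2171
γ - 1 = 0.2171
KE = (γ-1)mc² = 0.2171 × 1.0 × (3×10⁸)² = 1.954×10¹⁶ J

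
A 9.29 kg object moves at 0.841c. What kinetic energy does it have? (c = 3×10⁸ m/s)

γ = 1/√(1 - 0.841²) = 1.8483
γ - 1 = 0.8483
KE = (γ-1)mc² = 0.8483 × 9.29 × (3×10⁸)² = 7.093×10¹⁷ J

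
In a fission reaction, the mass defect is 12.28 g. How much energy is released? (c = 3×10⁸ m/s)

Convert mass defect: Δm = 12.28 g = 0.01228 kg
E = Δm·c² = 0.01228 × (3×10⁸)²
= 0.01228 × 9×10¹⁶ = 1.105×10¹⁵ J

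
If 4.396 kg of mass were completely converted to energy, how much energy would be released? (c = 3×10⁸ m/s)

Using E = mc²:
c² = (3×10⁸)² = 9×10¹⁶ m²/s²
E = 4.396 × 9×10¹⁶ = 3.956×10¹⁷ J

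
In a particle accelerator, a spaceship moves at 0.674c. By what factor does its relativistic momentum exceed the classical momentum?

p_rel = γmv, p_class = mv
Ratio = γ = 1/√(1 - 0.674²)
= 1/√(0.545724) = 1.354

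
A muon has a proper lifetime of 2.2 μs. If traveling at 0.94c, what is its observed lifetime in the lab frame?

Proper lifetime τ₀ = 2.2 μs
γ = 1/√(1 - 0.94²) = 2.931
τ = γτ₀ = 2.931 × 2.2 μs = 6.448 μs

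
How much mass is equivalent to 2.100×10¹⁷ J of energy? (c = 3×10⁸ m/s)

From E = mc², we get m = E/c²
c² = (3×10⁸)² = 9×10¹⁶ m²/s²
m = 2.100×10¹⁷ / 9×10¹⁶ = 2.333 kg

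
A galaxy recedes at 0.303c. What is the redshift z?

β = 0.303
(1+β)/(1-β) = 1.303/0.697 = 1.8694
√(1.8694) = 1.3673
z = 1.3673 - 1 = 0.3673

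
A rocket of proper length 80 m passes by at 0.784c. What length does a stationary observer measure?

Proper length L₀ = 80 m
γ = 1/√(1 - 0.784²) = 1.611
L = L₀/γ = 80/1.611 = 49.66 m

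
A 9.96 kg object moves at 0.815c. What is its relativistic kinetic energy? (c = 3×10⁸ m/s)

γ = 1/√(1 - 0.815²) = 1.72574
γ - 1 = 0.72574
KE = (γ-1)mc² = 0.72574 × 9.96 × (3×10⁸)² = 6.506×10¹⁷ J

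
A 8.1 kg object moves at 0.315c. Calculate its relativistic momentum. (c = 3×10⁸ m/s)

γ = 1/√(1 - 0.315²) = 1.0536
v = 0.315 × 3×10⁸ = 9.450×10⁷ m/s
p = γmv = 1.0536 × 8.1 × 9.450×10⁷ = 8.065×10⁸ kg·m/s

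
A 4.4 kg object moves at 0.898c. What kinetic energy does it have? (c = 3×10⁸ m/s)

γ = 1/√(1 - 0.898²) = 2.2728
γ - 1 = 1.2728
KE = (γ-1)mc² = 1.2728 × 4.4 × (3×10⁸)² = 5.040×10¹⁷ J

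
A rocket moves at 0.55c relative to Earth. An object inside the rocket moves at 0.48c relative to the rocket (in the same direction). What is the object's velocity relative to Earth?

u = (u' + v)/(1 + u'v/c²)
Numerator: 0.48 + 0.55 = 1.03
Denominator: 1 + 0.264 = 1.264
u = 1.03/1.264 = 0.8149c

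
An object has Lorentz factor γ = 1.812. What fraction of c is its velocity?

From γ = 1/√(1 - v²/c²):
1/γ² = 1/1.812² = 0.3046
v²/c² = 1 - 0.3046 = 0.6954
v/c = √(0.6954) = 0.8339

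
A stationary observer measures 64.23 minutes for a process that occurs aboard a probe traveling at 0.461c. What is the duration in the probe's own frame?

Dilated time Δt = 64.23 minutes
γ = 1/√(1 - 0.461²) = 1.1269
Δt₀ = Δt/γ = 64.23/1.1269 = 57.00 minutes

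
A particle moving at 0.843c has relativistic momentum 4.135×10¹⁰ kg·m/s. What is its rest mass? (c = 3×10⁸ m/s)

γ = 1/√(1 - 0.843²) = 1.859
v = 0.843 × 3×10⁸ = 2.529×10⁸ m/s
m = p/(γv) = 4.135×10¹⁰/(1.859 × 2.529×10⁸) = 87.95 kg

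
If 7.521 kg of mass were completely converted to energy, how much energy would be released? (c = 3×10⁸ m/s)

Using E = mc²:
c² = (3×10⁸)² = 9×10¹⁶ m²/s²
E = 7.521 × 9×10¹⁶ = 6.769×10¹⁷ J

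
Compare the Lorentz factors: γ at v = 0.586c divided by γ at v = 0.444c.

γ₁ = 1/√(1 - 0.586²) = 1.234
γ₂ = 1/√(1 - 0.444²) = 1.116
γ₁/γ₂ = 1.234/1.116 = 1.106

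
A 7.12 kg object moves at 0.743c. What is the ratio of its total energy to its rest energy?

E = γmc², E₀ = mc²
E/E₀ = γ = 1/√(1 - 0.743²) = 1.494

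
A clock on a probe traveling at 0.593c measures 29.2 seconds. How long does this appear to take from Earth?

Proper time Δt₀ = 29.2 seconds
γ = 1/√(1 - 0.593²) = 1.2419
Δt = γΔt₀ = 1.2419 × 29.2 = 36.26 seconds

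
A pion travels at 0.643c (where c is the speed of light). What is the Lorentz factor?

v/c = 0.643, so (v/c)² = 0.413449
1 - (v/c)² = 0.586551
γ = 1/√(0.586551) = 1.306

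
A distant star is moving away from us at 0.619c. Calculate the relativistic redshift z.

β = 0.619
(1+β)/(1-β) = 1.619/0.381 = 4.249
√(4.249) = 2.061
z = 2.061 - 1 = 1.061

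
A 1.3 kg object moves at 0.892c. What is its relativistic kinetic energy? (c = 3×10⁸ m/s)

γ = 1/√(1 - 0.892²) = 2.212
γ - 1 = 1.212
KE = (γ-1)mc² = 1.212 × 1.3 × (3×10⁸)² = 1.418×10¹⁷ J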